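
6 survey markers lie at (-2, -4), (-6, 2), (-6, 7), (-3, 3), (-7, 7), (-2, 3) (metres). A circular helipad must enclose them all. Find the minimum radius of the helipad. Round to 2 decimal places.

The minimum enclosing circle of a finite set is fixed by two of the points (as a diameter) or three (as a circumcircle).
The farthest pair is (-2, -4)–(-7, 7) with squared distance 146. The circle on this segment as diameter has centre (-4.5, 1.5) and r² = 146/4 = 36.5.
Check (-6, 2): distance² to centre = 2.5 ≤ 36.5, so it lies inside.
All remaining points lie in this disk, and no smaller disk contains both endpoints, so this is the minimum enclosing circle.
r = √(36.5) ≈ 6.04.

6.04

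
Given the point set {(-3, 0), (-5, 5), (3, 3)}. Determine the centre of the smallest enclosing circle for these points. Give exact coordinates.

Call the three points A, B, C in the order given.
Side lengths²: AB² = 29, AC² = 45, BC² = 68.
Since BC² = 68 < 45 + 29 = 74, the triangle is acute, so the smallest enclosing circle is the circumcircle.
Circumcentre = (-13/12, 11/3), r² = 2465/144.
Centre = (-13/12, 11/3).

(-13/12, 11/3)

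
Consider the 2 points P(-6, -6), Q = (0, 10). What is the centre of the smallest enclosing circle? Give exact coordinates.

The smallest circle enclosing two points has them as diameter endpoints.
Centre = midpoint = (-3, 2); r² = |PQ|²/4 = 292/4 = 73.
Centre = (-3, 2).

(-3, 2)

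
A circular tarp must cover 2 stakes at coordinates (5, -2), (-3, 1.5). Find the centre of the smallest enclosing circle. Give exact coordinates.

(1, -0.25)

The smallest circle enclosing two points has them as diameter endpoints.
Centre = midpoint = (1, -0.25); r² = |(5, -2)−(-3, 1.5)|²/4 = 76.25/4 = 19.0625.
Centre = (1, -0.25).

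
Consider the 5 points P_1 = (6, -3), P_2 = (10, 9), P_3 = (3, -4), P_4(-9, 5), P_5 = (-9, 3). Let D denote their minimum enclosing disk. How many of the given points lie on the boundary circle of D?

3

The minimum enclosing circle of a finite set is fixed by two of the points (as a diameter) or three (as a circumcircle).
The minimum enclosing circle is determined by three boundary points: P_1, P_2, P_5.
Their circumcentre is (23/34, 185/34) with r² = 57565/578.
The farthest remaining point P_3 is at distance² 54641/578 ≤ 57565/578.
The points at distance exactly r from the centre are P_1, P_2, P_5 — 3 points.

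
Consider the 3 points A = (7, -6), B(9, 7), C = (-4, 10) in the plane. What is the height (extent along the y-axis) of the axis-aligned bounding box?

max y = 10, min y = -6, so height = 16.

16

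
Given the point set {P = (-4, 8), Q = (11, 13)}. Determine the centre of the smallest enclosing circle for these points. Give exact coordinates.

(3.5, 10.5)

The smallest circle enclosing two points has them as diameter endpoints.
Centre = midpoint = (3.5, 10.5); r² = |PQ|²/4 = 250/4 = 62.5.
Centre = (3.5, 10.5).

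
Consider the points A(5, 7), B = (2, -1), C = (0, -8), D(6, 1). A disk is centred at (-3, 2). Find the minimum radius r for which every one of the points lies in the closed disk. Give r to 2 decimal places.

10.44

The required radius is the distance from (-3, 2) to the farthest point.
Squared distances: 89, 34, 109, 82.
Maximum is 109, attained at C.
r = √109 ≈ 10.44.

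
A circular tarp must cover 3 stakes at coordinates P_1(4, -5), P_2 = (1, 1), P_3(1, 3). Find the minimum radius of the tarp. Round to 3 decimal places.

Side lengths²: P_1P_2² = 45, P_1P_3² = 73, P_2P_3² = 4.
Since P_1P_3² = 73 ≥ 45 + 4 = 49, the angle opposite P_1P_3 is not acute, so the smallest enclosing circle has P_1P_3 as diameter.
Centre = midpoint of P_1P_3 = (2.5, -1), r² = 73/4 = 18.25.
r = √(18.25) ≈ 4.272.

4.272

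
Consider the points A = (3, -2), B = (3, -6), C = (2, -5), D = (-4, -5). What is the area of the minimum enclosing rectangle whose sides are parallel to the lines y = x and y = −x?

40

In coordinates u = x + y, v = x − y the rectangle is axis-aligned; the map (x,y)→(u,v) scales areas by 2.
u-values: 1, -3, -3, -9; range = 1 − (-9) = 10.
v-values: 5, 9, 7, 1; range = 9 − 1 = 8.
Area = (10 × 8) / 2 = 40.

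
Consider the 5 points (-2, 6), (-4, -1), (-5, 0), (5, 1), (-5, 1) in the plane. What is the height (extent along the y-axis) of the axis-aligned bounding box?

max y = 6, min y = -1, so height = 7.

7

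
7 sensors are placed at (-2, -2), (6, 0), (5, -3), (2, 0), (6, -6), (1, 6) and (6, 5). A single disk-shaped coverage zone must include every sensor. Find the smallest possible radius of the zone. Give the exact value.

The minimum enclosing circle of a finite set is fixed by two of the points (as a diameter) or three (as a circumcircle).
The farthest pair is (6, -6)–(1, 6) with squared distance 169. The circle on this segment as diameter has centre (3.5, 0) and r² = 169/4 = 42.25.
Check (-2, -2): distance² to centre = 34.25 ≤ 42.25, so it lies inside.
All remaining points lie in this disk, and no smaller disk contains both endpoints, so this is the minimum enclosing circle.
r = √(42.25) = 6.5.

6.5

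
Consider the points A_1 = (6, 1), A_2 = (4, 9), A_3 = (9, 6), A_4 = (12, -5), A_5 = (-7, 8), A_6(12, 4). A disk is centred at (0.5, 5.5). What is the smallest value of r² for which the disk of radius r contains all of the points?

The required radius is the distance from (0.5, 5.5) to the farthest point.
Squared distances: 50.5, 24.5, 72.5, 242.5, 62.5, 134.5.
Maximum is 242.5, attained at A_4.

242.5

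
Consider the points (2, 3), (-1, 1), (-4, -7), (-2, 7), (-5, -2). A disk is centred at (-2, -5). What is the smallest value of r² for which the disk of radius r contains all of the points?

The required radius is the distance from (-2, -5) to the farthest point.
Squared distances: 80, 37, 8, 144, 18.
Maximum is 144, attained at (-2, 7).

144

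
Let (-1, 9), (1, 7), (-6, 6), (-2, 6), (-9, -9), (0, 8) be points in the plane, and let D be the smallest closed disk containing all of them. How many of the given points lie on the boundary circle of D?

The farthest pair is (-1, 9)–(-9, -9) with squared distance 388. The circle on this segment as diameter has centre (-5, 0) and r² = 388/4 = 97.
Check (1, 7): distance² to centre = 85 ≤ 97, so it lies inside.
All remaining points lie in this disk, and no smaller disk contains both endpoints, so this is the minimum enclosing circle.
The points at distance exactly r from the centre are (-1, 9), (-9, -9) — 2 points.

2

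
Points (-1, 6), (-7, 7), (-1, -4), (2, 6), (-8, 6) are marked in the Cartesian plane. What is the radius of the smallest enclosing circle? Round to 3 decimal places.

By Welzl's lemma the MEC is supported by two points (diametrically opposite) or three points (on a circumcircle).
The minimum enclosing circle is determined by three boundary points: (-1, -4), (2, 6), (-8, 6).
Their circumcentre is (-3, 2.05) with r² = 40.6025.
The farthest remaining point (-7, 7) is at distance² 40.5025 ≤ 40.6025.
r = √(40.6025) ≈ 6.372.

6.372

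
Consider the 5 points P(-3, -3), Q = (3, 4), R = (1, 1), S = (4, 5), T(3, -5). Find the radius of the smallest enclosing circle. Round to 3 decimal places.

The minimum enclosing circle is determined by three boundary points: P, S, T.
Their circumcentre is (87/62, 13/62) with r² = 57065/1922.
The farthest remaining point Q is at distance² 32513/1922 ≤ 57065/1922.
r = √(57065/1922) ≈ 5.449.

5.449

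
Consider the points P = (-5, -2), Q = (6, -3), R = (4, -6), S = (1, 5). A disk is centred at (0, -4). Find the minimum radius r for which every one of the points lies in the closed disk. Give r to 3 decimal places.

The required radius is the distance from (0, -4) to the farthest point.
Squared distances: 29, 37, 20, 82.
Maximum is 82, attained at S.
r = √82 ≈ 9.055.

9.055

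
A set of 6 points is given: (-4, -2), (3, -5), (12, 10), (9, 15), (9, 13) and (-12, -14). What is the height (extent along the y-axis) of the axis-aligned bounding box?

max y = 15, min y = -14, so height = 29.

29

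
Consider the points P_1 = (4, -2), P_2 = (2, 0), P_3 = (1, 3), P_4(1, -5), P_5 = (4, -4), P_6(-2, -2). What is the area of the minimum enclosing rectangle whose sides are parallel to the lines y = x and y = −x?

40

In coordinates u = x + y, v = x − y the rectangle is axis-aligned; the map (x,y)→(u,v) scales areas by 2.
u-values: 2, 2, 4, -4, 0, -4; range = 4 − (-4) = 8.
v-values: 6, 2, -2, 6, 8, 0; range = 8 − (-2) = 10.
Area = (8 × 10) / 2 = 40.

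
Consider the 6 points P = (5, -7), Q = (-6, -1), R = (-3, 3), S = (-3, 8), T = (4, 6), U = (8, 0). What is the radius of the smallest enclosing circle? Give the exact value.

8.5

By Welzl's lemma the MEC is supported by two points (diametrically opposite) or three points (on a circumcircle).
The farthest pair is P–S with squared distance 289. The circle on this segment as diameter has centre (1, 0.5) and r² = 289/4 = 72.25.
Check Q: distance² to centre = 51.25 ≤ 72.25, so it lies inside.
All remaining points lie in this disk, and no smaller disk contains both endpoints, so this is the minimum enclosing circle.
r = √(72.25) = 8.5.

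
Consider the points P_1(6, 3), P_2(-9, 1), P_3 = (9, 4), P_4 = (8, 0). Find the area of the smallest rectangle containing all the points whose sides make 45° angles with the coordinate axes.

In coordinates u = x + y, v = x − y the rectangle is axis-aligned; the map (x,y)→(u,v) scales areas by 2.
u-values: 9, -8, 13, 8; range = 13 − (-8) = 21.
v-values: 3, -10, 5, 8; range = 8 − (-10) = 18.
Area = (21 × 18) / 2 = 189.

189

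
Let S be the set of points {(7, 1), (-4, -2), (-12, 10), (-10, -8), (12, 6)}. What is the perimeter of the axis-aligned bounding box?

84

Width = max x − min x = 12 − (-12) = 24.
Height = max y − min y = 10 − (-8) = 18.
Perimeter = 2(24 + 18) = 84.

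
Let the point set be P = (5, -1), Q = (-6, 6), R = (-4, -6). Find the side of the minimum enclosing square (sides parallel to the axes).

12

The bounding box has width 11 and height 12.
An axis-aligned square enclosing the set must have side ≥ max(width, height).
So the minimum side is max(11, 12) = 12.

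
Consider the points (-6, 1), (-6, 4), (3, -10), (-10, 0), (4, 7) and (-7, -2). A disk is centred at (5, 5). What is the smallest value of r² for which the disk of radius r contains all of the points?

250

The required radius is the distance from (5, 5) to the farthest point.
Squared distances: 137, 122, 229, 250, 5, 193.
Maximum is 250, attained at (-10, 0).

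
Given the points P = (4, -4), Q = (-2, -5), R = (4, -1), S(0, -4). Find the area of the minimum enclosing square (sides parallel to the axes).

The bounding box has width 6 and height 4.
An axis-aligned square enclosing the set must have side ≥ max(width, height).
So the minimum side is max(6, 4) = 6.
Area = 6² = 36.

36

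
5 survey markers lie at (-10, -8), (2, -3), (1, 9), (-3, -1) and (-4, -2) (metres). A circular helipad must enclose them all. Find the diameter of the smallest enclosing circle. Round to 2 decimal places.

The farthest pair is (-10, -8)–(1, 9) with squared distance 410. The circle on this segment as diameter has centre (-4.5, 0.5) and r² = 410/4 = 102.5.
Check (2, -3): distance² to centre = 54.5 ≤ 102.5, so it lies inside.
All remaining points lie in this disk, and no smaller disk contains both endpoints, so this is the minimum enclosing circle.
Diameter = 2r = 2√(102.5) ≈ 20.25.

20.25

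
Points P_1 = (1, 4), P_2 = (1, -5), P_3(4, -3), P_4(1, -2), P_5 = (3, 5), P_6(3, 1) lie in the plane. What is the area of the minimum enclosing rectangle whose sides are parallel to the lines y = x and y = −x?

60

In coordinates u = x + y, v = x − y the rectangle is axis-aligned; the map (x,y)→(u,v) scales areas by 2.
u-values: 5, -4, 1, -1, 8, 4; range = 8 − (-4) = 12.
v-values: -3, 6, 7, 3, -2, 2; range = 7 − (-3) = 10.
Area = (12 × 10) / 2 = 60.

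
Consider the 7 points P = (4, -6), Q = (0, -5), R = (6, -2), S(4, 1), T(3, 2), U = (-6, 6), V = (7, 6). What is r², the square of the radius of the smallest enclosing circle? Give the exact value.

64.8125

The minimum enclosing circle is determined by three boundary points: P, U, V.
Their circumcentre is (0.5, 1.25) with r² = 64.8125.
The farthest remaining point R is at distance² 40.8125 ≤ 64.8125.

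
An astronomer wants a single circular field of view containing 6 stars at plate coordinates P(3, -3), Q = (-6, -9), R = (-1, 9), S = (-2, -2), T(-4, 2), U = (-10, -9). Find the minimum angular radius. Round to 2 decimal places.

10.06

A smallest enclosing disk is always determined by at most three of the input points on its boundary.
The farthest pair is R–U with squared distance 405. The circle on this segment as diameter has centre (-5.5, 0) and r² = 405/4 = 101.25.
Check P: distance² to centre = 81.25 ≤ 101.25, so it lies inside.
All remaining points lie in this disk, and no smaller disk contains both endpoints, so this is the minimum enclosing circle.
r = √(101.25) ≈ 10.06.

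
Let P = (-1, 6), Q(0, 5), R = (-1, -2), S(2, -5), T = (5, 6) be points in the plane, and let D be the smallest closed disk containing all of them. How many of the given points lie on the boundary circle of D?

3

The minimum enclosing circle of a finite set is fixed by two of the points (as a diameter) or three (as a circumcircle).
The minimum enclosing circle is determined by three boundary points: P, S, T.
Their circumcentre is (2, 10/11) with r² = 4225/121.
The farthest remaining point Q is at distance² 2509/121 ≤ 4225/121.
The points at distance exactly r from the centre are P, S, T — 3 points.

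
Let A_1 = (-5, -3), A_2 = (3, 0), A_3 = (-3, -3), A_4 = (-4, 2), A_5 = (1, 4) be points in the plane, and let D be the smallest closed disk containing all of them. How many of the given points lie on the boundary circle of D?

3

By Welzl's lemma the MEC is supported by two points (diametrically opposite) or three points (on a circumcircle).
The minimum enclosing circle is determined by three boundary points: A_1, A_2, A_5.
Their circumcentre is (-31/19, 7/38) with r² = 31025/1444.
The farthest remaining point A_3 is at distance² 17345/1444 ≤ 31025/1444.
The points at distance exactly r from the centre are A_1, A_2, A_5 — 3 points.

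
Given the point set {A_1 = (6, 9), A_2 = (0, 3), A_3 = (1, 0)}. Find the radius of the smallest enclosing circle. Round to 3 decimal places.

Side lengths²: A_1A_2² = 72, A_1A_3² = 106, A_2A_3² = 10.
Since A_1A_3² = 106 ≥ 72 + 10 = 82, the angle opposite A_1A_3 is not acute, so the smallest enclosing circle has A_1A_3 as diameter.
Centre = midpoint of A_1A_3 = (3.5, 4.5), r² = 106/4 = 26.5.
r = √(26.5) ≈ 5.148.

5.148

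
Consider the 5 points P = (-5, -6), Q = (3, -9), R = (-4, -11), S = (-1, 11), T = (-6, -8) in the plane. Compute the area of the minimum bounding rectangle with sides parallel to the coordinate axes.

x ranges over [-6, 3], width 9.
y ranges over [-11, 11], height 22.
Area = 9 × 22 = 198.

198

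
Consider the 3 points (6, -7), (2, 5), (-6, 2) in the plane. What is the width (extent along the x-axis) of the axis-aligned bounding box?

12

max x = 6, min x = -6, so width = 12.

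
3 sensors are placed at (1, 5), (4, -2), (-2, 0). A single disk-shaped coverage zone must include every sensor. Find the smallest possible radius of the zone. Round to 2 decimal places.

3.90

Call the three points A, B, C in the order given.
Side lengths²: AB² = 58, AC² = 34, BC² = 40.
Since AB² = 58 < 40 + 34 = 74, the triangle is acute, so the smallest enclosing circle is the circumcircle.
Circumcentre = (31/18, 7/6), r² = 2465/162.
r = √(2465/162) ≈ 3.90.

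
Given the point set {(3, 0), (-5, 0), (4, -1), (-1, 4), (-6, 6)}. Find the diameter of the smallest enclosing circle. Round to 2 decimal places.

A smallest enclosing disk is always determined by at most three of the input points on its boundary.
The farthest pair is (4, -1)–(-6, 6) with squared distance 149. The circle on this segment as diameter has centre (-1, 2.5) and r² = 149/4 = 37.25.
Check (3, 0): distance² to centre = 22.25 ≤ 37.25, so it lies inside.
All remaining points lie in this disk, and no smaller disk contains both endpoints, so this is the minimum enclosing circle.
Diameter = 2r = 2√(37.25) ≈ 12.21.

12.21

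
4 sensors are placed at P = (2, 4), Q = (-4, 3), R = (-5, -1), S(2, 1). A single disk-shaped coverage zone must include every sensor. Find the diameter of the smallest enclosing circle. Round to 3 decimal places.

The minimum enclosing circle of a finite set is fixed by two of the points (as a diameter) or three (as a circumcircle).
The farthest pair is P–R with squared distance 74. The circle on this segment as diameter has centre (-1.5, 1.5) and r² = 74/4 = 18.5.
Check Q: distance² to centre = 8.5 ≤ 18.5, so it lies inside.
All remaining points lie in this disk, and no smaller disk contains both endpoints, so this is the minimum enclosing circle.
Diameter = 2r = 2√(18.5) ≈ 8.602.

8.602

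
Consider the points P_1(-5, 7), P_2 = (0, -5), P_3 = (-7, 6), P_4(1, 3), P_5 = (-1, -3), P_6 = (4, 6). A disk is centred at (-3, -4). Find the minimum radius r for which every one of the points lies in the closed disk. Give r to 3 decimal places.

The required radius is the distance from (-3, -4) to the farthest point.
Squared distances: 125, 10, 116, 65, 5, 149.
Maximum is 149, attained at P_6.
r = √149 ≈ 12.207.

12.207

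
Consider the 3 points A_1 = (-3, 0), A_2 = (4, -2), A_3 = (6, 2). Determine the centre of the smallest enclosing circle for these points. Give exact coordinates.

(1.5, 1)

Side lengths²: A_1A_2² = 53, A_1A_3² = 85, A_2A_3² = 20.
Since A_1A_3² = 85 ≥ 53 + 20 = 73, the angle opposite A_1A_3 is not acute, so the smallest enclosing circle has A_1A_3 as diameter.
Centre = midpoint of A_1A_3 = (1.5, 1), r² = 85/4 = 21.25.
Centre = (1.5, 1).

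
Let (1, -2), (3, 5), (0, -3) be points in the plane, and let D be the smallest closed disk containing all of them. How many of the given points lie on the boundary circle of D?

Call the three points A, B, C in the order given.
Side lengths²: AB² = 53, AC² = 2, BC² = 73.
Since BC² = 73 ≥ 53 + 2 = 55, the angle opposite BC is not acute, so the smallest enclosing circle has BC as diameter.
Centre = midpoint of BC = (1.5, 1), r² = 73/4 = 18.25.
The points at distance exactly r from the centre are (3, 5), (0, -3) — 2 points.

2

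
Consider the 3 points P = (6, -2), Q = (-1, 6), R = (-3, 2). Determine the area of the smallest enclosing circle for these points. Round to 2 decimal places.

88.93

Side lengths²: PQ² = 113, PR² = 97, QR² = 20.
Since PQ² = 113 < 97 + 20 = 117, the triangle is acute, so the smallest enclosing circle is the circumcircle.
Circumcentre = (51/22, 81/44), r² = 54805/1936.
Area = π·r² = π·54805/1936 ≈ 88.93.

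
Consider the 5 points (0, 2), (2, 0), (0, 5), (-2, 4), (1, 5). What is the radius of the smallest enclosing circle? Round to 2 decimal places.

The minimum enclosing circle of a finite set is fixed by two of the points (as a diameter) or three (as a circumcircle).
The minimum enclosing circle is determined by three boundary points: (2, 0), (-2, 4), (1, 5).
Their circumcentre is (0.25, 2.25) with r² = 8.125.
The farthest remaining point (0, 5) is at distance² 7.625 ≤ 8.125.
r = √(8.125) ≈ 2.85.

2.85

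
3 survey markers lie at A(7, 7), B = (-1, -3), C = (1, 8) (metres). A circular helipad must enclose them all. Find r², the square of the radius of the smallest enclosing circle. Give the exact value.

41

Side lengths²: AB² = 164, AC² = 37, BC² = 125.
Since AB² = 164 ≥ 125 + 37 = 162, the angle opposite AB is not acute, so the smallest enclosing circle has AB as diameter.
Centre = midpoint of AB = (3, 2), r² = 164/4 = 41.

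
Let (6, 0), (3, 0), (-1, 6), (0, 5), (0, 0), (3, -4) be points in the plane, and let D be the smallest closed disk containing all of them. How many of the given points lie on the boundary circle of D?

2

A smallest enclosing disk is always determined by at most three of the input points on its boundary.
The farthest pair is (-1, 6)–(3, -4) with squared distance 116. The circle on this segment as diameter has centre (1, 1) and r² = 116/4 = 29.
Check (6, 0): distance² to centre = 26 ≤ 29, so it lies inside.
All remaining points lie in this disk, and no smaller disk contains both endpoints, so this is the minimum enclosing circle.
The points at distance exactly r from the centre are (-1, 6), (3, -4) — 2 points.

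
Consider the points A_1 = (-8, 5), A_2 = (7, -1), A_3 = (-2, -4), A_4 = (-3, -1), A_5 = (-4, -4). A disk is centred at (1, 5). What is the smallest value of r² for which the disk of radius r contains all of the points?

The required radius is the distance from (1, 5) to the farthest point.
Squared distances: 81, 72, 90, 52, 106.
Maximum is 106, attained at A_5.

106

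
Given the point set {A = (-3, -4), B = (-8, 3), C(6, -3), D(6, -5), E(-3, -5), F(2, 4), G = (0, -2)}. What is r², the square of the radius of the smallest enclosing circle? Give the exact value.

A smallest enclosing disk is always determined by at most three of the input points on its boundary.
The farthest pair is B–D with squared distance 260. The circle on this segment as diameter has centre (-1, -1) and r² = 260/4 = 65.
Check A: distance² to centre = 13 ≤ 65, so it lies inside.
All remaining points lie in this disk, and no smaller disk contains both endpoints, so this is the minimum enclosing circle.

65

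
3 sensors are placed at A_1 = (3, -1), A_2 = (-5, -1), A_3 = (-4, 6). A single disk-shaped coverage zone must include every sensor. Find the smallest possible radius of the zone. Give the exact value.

Side lengths²: A_1A_2² = 64, A_1A_3² = 98, A_2A_3² = 50.
Since A_1A_3² = 98 < 64 + 50 = 114, the triangle is acute, so the smallest enclosing circle is the circumcircle.
Circumcentre = (-1, 2), r² = 25.
r = √25 = 5.

5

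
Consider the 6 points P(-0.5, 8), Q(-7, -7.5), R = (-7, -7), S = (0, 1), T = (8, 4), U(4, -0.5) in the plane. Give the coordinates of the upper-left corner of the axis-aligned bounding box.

x-range [-7, 8], y-range [-7.5, 8].
The upper-left corner is (-7, 8).

(-7, 8)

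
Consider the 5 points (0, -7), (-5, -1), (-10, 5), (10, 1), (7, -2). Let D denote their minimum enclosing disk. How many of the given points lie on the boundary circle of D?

2

The minimum enclosing circle of a finite set is fixed by two of the points (as a diameter) or three (as a circumcircle).
The farthest pair is (-10, 5)–(10, 1) with squared distance 416. The circle on this segment as diameter has centre (0, 3) and r² = 416/4 = 104.
Check (0, -7): distance² to centre = 100 ≤ 104, so it lies inside.
All remaining points lie in this disk, and no smaller disk contains both endpoints, so this is the minimum enclosing circle.
The points at distance exactly r from the centre are (-10, 5), (10, 1) — 2 points.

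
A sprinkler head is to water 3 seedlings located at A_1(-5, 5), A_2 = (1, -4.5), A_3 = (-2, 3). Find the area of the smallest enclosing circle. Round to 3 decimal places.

Side lengths²: A_1A_2² = 126.25, A_1A_3² = 13, A_2A_3² = 65.25.
Since A_1A_2² = 126.25 ≥ 65.25 + 13 = 78.25, the angle opposite A_1A_2 is not acute, so the smallest enclosing circle has A_1A_2 as diameter.
Centre = midpoint of A_1A_2 = (-2, 0.25), r² = 126.25/4 = 31.5625.
Area = π·r² = π·31.5625 ≈ 99.157.

99.157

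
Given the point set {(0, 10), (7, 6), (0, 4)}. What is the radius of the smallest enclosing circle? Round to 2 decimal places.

4.19

Call the three points A, B, C in the order given.
Side lengths²: AB² = 65, AC² = 36, BC² = 53.
Since AB² = 65 < 53 + 36 = 89, the triangle is acute, so the smallest enclosing circle is the circumcircle.
Circumcentre = (41/14, 7), r² = 3445/196.
r = √(3445/196) ≈ 4.19.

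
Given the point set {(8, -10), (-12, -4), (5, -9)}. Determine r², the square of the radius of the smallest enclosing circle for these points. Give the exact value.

109

Call the three points A, B, C in the order given.
Side lengths²: AB² = 436, AC² = 10, BC² = 314.
Since AB² = 436 ≥ 314 + 10 = 324, the angle opposite AB is not acute, so the smallest enclosing circle has AB as diameter.
Centre = midpoint of AB = (-2, -7), r² = 436/4 = 109.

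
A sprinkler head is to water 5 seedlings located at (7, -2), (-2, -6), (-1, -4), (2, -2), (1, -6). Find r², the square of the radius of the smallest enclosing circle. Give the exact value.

A smallest enclosing disk is always determined by at most three of the input points on its boundary.
The farthest pair is (7, -2)–(-2, -6) with squared distance 97. The circle on this segment as diameter has centre (2.5, -4) and r² = 97/4 = 24.25.
Check (-1, -4): distance² to centre = 12.25 ≤ 24.25, so it lies inside.
All remaining points lie in this disk, and no smaller disk contains both endpoints, so this is the minimum enclosing circle.

24.25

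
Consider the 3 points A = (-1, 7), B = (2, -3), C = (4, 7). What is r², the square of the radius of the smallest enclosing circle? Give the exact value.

Side lengths²: AB² = 109, AC² = 25, BC² = 104.
Since AB² = 109 < 104 + 25 = 129, the triangle is acute, so the smallest enclosing circle is the circumcircle.
Circumcentre = (1.5, 2.3), r² = 28.34.

28.34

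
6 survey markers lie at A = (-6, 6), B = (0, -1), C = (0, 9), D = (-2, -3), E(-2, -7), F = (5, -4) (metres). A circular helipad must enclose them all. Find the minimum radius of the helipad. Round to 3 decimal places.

The farthest pair is C–E with squared distance 260. The circle on this segment as diameter has centre (-1, 1) and r² = 260/4 = 65.
Check A: distance² to centre = 50 ≤ 65, so it lies inside.
All remaining points lie in this disk, and no smaller disk contains both endpoints, so this is the minimum enclosing circle.
r = √65 ≈ 8.062.

8.062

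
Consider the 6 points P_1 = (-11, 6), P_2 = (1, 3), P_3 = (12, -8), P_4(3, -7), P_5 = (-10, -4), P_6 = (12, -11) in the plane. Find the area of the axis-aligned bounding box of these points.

x ranges over [-11, 12], width 23.
y ranges over [-11, 6], height 17.
Area = 23 × 17 = 391.

391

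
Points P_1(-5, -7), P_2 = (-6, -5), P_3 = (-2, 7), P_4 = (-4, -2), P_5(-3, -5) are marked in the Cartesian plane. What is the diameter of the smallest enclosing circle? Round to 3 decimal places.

14.318

A smallest enclosing disk is always determined by at most three of the input points on its boundary.
The farthest pair is P_1–P_3 with squared distance 205. The circle on this segment as diameter has centre (-3.5, 0) and r² = 205/4 = 51.25.
Check P_2: distance² to centre = 31.25 ≤ 51.25, so it lies inside.
All remaining points lie in this disk, and no smaller disk contains both endpoints, so this is the minimum enclosing circle.
Diameter = 2r = 2√(51.25) ≈ 14.318.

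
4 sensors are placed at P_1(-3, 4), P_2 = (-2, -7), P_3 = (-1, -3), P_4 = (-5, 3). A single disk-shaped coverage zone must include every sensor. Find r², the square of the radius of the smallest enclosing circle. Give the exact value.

The minimum enclosing circle of a finite set is fixed by two of the points (as a diameter) or three (as a circumcircle).
The farthest pair is P_1–P_2 with squared distance 122. The circle on this segment as diameter has centre (-2.5, -1.5) and r² = 122/4 = 30.5.
Check P_3: distance² to centre = 4.5 ≤ 30.5, so it lies inside.
All remaining points lie in this disk, and no smaller disk contains both endpoints, so this is the minimum enclosing circle.

30.5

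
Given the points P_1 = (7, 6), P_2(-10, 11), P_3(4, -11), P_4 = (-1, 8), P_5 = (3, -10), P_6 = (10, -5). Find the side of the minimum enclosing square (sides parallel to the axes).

22

The bounding box has width 20 and height 22.
An axis-aligned square enclosing the set must have side ≥ max(width, height).
So the minimum side is max(20, 22) = 22.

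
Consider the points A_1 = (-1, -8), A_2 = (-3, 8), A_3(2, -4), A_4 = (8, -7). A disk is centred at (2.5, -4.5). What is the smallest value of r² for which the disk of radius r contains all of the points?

186.5

The required radius is the distance from (2.5, -4.5) to the farthest point.
Squared distances: 24.5, 186.5, 0.5, 36.5.
Maximum is 186.5, attained at A_2.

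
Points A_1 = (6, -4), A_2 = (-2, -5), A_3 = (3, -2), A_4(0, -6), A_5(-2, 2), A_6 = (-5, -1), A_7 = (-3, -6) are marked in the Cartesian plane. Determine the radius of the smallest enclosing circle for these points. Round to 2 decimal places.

The farthest pair is A_1–A_6 with squared distance 130. The circle on this segment as diameter has centre (0.5, -2.5) and r² = 130/4 = 32.5.
Check A_2: distance² to centre = 12.5 ≤ 32.5, so it lies inside.
All remaining points lie in this disk, and no smaller disk contains both endpoints, so this is the minimum enclosing circle.
r = √(32.5) ≈ 5.70.

5.70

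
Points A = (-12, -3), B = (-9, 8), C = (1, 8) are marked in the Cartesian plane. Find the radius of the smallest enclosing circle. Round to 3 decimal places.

Side lengths²: AB² = 130, AC² = 290, BC² = 100.
Since AC² = 290 ≥ 130 + 100 = 230, the angle opposite AC is not acute, so the smallest enclosing circle has AC as diameter.
Centre = midpoint of AC = (-5.5, 2.5), r² = 290/4 = 72.5.
r = √(72.5) ≈ 8.515.

8.515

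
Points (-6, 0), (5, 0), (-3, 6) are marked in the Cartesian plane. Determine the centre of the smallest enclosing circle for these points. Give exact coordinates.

Call the three points A, B, C in the order given.
Side lengths²: AB² = 121, AC² = 45, BC² = 100.
Since AB² = 121 < 100 + 45 = 145, the triangle is acute, so the smallest enclosing circle is the circumcircle.
Circumcentre = (-0.5, 1), r² = 31.25.
Centre = (-0.5, 1).

(-0.5, 1)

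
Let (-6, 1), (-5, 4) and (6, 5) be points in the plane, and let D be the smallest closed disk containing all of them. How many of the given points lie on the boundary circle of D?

Call the three points A, B, C in the order given.
Side lengths²: AB² = 10, AC² = 160, BC² = 122.
Since AC² = 160 ≥ 122 + 10 = 132, the angle opposite AC is not acute, so the smallest enclosing circle has AC as diameter.
Centre = midpoint of AC = (0, 3), r² = 160/4 = 40.
The points at distance exactly r from the centre are (-6, 1), (6, 5) — 2 points.

2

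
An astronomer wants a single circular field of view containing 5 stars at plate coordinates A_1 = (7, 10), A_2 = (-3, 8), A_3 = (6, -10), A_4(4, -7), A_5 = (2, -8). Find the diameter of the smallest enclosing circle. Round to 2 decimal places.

20.76

The minimum enclosing circle of a finite set is fixed by two of the points (as a diameter) or three (as a circumcircle).
The minimum enclosing circle is determined by three boundary points: A_1, A_2, A_3.
Their circumcentre is (83/22, 3/22) with r² = 26065/242.
The farthest remaining point A_5 is at distance² 16781/242 ≤ 26065/242.
Diameter = 2r = 2√(26065/242) ≈ 20.76.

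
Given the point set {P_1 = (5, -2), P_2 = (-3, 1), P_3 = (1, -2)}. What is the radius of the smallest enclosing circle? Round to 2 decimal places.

Side lengths²: P_1P_2² = 73, P_1P_3² = 16, P_2P_3² = 25.
Since P_1P_2² = 73 ≥ 25 + 16 = 41, the angle opposite P_1P_2 is not acute, so the smallest enclosing circle has P_1P_2 as diameter.
Centre = midpoint of P_1P_2 = (1, -0.5), r² = 73/4 = 18.25.
r = √(18.25) ≈ 4.27.

4.27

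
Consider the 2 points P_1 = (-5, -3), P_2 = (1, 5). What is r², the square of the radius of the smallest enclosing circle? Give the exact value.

25

The smallest circle enclosing two points has them as diameter endpoints.
Centre = midpoint = (-2, 1); r² = |P_1P_2|²/4 = 100/4 = 25.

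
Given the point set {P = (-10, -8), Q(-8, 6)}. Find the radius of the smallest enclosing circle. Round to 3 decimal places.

The smallest circle enclosing two points has them as diameter endpoints.
Centre = midpoint = (-9, -1); r² = |PQ|²/4 = 200/4 = 50.
r = √50 ≈ 7.071.

7.071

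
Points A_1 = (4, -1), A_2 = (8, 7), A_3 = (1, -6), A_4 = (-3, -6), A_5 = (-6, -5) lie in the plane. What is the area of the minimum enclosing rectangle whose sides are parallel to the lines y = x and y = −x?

In coordinates u = x + y, v = x − y the rectangle is axis-aligned; the map (x,y)→(u,v) scales areas by 2.
u-values: 3, 15, -5, -9, -11; range = 15 − (-11) = 26.
v-values: 5, 1, 7, 3, -1; range = 7 − (-1) = 8.
Area = (26 × 8) / 2 = 104.

104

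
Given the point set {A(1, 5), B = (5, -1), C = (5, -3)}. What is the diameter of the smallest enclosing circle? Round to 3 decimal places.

8.944

Side lengths²: AB² = 52, AC² = 80, BC² = 4.
Since AC² = 80 ≥ 52 + 4 = 56, the angle opposite AC is not acute, so the smallest enclosing circle has AC as diameter.
Centre = midpoint of AC = (3, 1), r² = 80/4 = 20.
Diameter = 2r = 2√20 ≈ 8.944.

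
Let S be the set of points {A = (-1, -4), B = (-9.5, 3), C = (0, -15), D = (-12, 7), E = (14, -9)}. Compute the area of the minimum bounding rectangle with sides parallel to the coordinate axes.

x ranges over [-12, 14], width 26.
y ranges over [-15, 7], height 22.
Area = 26 × 22 = 572.

572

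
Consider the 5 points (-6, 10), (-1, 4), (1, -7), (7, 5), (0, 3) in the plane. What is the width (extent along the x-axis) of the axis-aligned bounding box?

max x = 7, min x = -6, so width = 13.

13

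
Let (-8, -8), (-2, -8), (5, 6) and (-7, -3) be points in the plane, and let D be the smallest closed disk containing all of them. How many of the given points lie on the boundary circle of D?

2

A smallest enclosing disk is always determined by at most three of the input points on its boundary.
The farthest pair is (-8, -8)–(5, 6) with squared distance 365. The circle on this segment as diameter has centre (-1.5, -1) and r² = 365/4 = 91.25.
Check (-2, -8): distance² to centre = 49.25 ≤ 91.25, so it lies inside.
All remaining points lie in this disk, and no smaller disk contains both endpoints, so this is the minimum enclosing circle.
The points at distance exactly r from the centre are (-8, -8), (5, 6) — 2 points.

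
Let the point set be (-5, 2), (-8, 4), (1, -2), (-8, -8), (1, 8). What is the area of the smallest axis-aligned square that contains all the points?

The bounding box has width 9 and height 16.
An axis-aligned square enclosing the set must have side ≥ max(width, height).
So the minimum side is max(9, 16) = 16.
Area = 16² = 256.

256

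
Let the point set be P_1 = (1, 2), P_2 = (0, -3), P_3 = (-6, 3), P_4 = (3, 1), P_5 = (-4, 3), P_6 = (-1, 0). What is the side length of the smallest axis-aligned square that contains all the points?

9

The bounding box has width 9 and height 6.
An axis-aligned square enclosing the set must have side ≥ max(width, height).
So the minimum side is max(9, 6) = 9.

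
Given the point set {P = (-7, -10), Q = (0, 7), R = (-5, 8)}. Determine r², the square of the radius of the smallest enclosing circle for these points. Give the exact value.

90077/1058

Side lengths²: PQ² = 338, PR² = 328, QR² = 26.
Since PQ² = 338 < 328 + 26 = 354, the triangle is acute, so the smallest enclosing circle is the circumcircle.
Circumcentre = (-195/46, -55/46), r² = 90077/1058.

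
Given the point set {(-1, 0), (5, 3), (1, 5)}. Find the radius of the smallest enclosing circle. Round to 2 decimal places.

Call the three points A, B, C in the order given.
Side lengths²: AB² = 45, AC² = 29, BC² = 20.
Since AB² = 45 < 29 + 20 = 49, the triangle is acute, so the smallest enclosing circle is the circumcircle.
Circumcentre = (1.875, 1.75), r² = 11.328125.
r = √(11.328125) ≈ 3.37.

3.37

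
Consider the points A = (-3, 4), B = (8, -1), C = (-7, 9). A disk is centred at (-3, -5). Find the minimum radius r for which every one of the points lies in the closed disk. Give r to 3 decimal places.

14.560

The required radius is the distance from (-3, -5) to the farthest point.
Squared distances: 81, 137, 212.
Maximum is 212, attained at C.
r = √212 ≈ 14.560.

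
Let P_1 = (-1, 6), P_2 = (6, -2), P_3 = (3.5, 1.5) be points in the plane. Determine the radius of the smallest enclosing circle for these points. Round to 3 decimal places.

Side lengths²: P_1P_2² = 113, P_1P_3² = 40.5, P_2P_3² = 18.5.
Since P_1P_2² = 113 ≥ 40.5 + 18.5 = 59, the angle opposite P_1P_2 is not acute, so the smallest enclosing circle has P_1P_2 as diameter.
Centre = midpoint of P_1P_2 = (2.5, 2), r² = 113/4 = 28.25.
r = √(28.25) ≈ 5.315.

5.315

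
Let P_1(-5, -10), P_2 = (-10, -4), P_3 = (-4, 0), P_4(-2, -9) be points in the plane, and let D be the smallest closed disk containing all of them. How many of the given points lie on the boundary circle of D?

The minimum enclosing circle of a finite set is fixed by two of the points (as a diameter) or three (as a circumcircle).
The minimum enclosing circle is determined by three boundary points: P_2, P_3, P_4.
Their circumcentre is (-156/31, -307/62) with r² = 98345/3844.
The farthest remaining point P_1 is at distance² 97973/3844 ≤ 98345/3844.
The points at distance exactly r from the centre are P_2, P_3, P_4 — 3 points.

3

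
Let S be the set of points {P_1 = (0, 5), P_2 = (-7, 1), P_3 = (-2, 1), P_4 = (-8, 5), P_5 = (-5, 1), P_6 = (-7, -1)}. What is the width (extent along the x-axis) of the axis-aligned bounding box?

max x = 0, min x = -8, so width = 8.

8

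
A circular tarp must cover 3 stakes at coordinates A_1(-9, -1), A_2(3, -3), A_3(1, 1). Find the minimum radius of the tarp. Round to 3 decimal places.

Side lengths²: A_1A_2² = 148, A_1A_3² = 104, A_2A_3² = 20.
Since A_1A_2² = 148 ≥ 104 + 20 = 124, the angle opposite A_1A_2 is not acute, so the smallest enclosing circle has A_1A_2 as diameter.
Centre = midpoint of A_1A_2 = (-3, -2), r² = 148/4 = 37.
r = √37 ≈ 6.083.

6.083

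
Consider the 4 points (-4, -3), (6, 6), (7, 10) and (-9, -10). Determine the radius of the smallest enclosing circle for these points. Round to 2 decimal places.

12.81

By Welzl's lemma the MEC is supported by two points (diametrically opposite) or three points (on a circumcircle).
The farthest pair is (7, 10)–(-9, -10) with squared distance 656. The circle on this segment as diameter has centre (-1, 0) and r² = 656/4 = 164.
Check (-4, -3): distance² to centre = 18 ≤ 164, so it lies inside.
All remaining points lie in this disk, and no smaller disk contains both endpoints, so this is the minimum enclosing circle.
r = √164 ≈ 12.81.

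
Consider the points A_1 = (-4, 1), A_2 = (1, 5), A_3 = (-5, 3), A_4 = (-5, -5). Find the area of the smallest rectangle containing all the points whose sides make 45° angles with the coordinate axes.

In coordinates u = x + y, v = x − y the rectangle is axis-aligned; the map (x,y)→(u,v) scales areas by 2.
u-values: -3, 6, -2, -10; range = 6 − (-10) = 16.
v-values: -5, -4, -8, 0; range = 0 − (-8) = 8.
Area = (16 × 8) / 2 = 64.

64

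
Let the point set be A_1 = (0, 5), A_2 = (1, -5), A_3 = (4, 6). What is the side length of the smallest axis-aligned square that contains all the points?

The bounding box has width 4 and height 11.
An axis-aligned square enclosing the set must have side ≥ max(width, height).
So the minimum side is max(4, 11) = 11.

11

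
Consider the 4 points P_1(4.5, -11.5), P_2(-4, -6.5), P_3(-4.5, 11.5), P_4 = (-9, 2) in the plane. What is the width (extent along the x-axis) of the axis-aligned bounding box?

max x = 4.5, min x = -9, so width = 13.5.

13.5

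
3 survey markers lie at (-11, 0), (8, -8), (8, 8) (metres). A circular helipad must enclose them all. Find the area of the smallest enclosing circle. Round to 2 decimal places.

392.97

Call the three points A, B, C in the order given.
Side lengths²: AB² = 425, AC² = 425, BC² = 256.
Since AC² = 425 < 425 + 256 = 681, the triangle is acute, so the smallest enclosing circle is the circumcircle.
Circumcentre = (7/38, 0), r² = 180625/1444.
Area = π·r² = π·180625/1444 ≈ 392.97.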